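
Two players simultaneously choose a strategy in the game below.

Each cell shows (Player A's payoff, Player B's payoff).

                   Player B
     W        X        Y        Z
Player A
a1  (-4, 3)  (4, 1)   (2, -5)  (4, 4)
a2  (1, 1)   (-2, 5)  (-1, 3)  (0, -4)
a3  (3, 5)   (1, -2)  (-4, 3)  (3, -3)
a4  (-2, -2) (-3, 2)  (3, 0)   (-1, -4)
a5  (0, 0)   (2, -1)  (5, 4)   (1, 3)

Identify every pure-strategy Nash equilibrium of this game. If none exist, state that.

For each player, find the best response to each opponent profile; mutual best responses are the pure NE.
Player A against W: payoffs -4, 1, 3, -2, 0 → best response a3.
Player A against X: payoffs 4, -2, 1, -3, 2 → best response a1.
Player A against Y: payoffs 2, -1, -4, 3, 5 → best response a5.
Player A against Z: payoffs 4, 0, 3, -1, 1 → best response a1.
Player B against a1: payoffs 3, 1, -5, 4 → best response Z.
Player B against a2: payoffs 1, 5, 3, -4 → best response X.
Player B against a3: payoffs 5, -2, 3, -3 → best response W.
Player B against a4: payoffs -2, 2, 0, -4 → best response X.
Player B against a5: payoffs 0, -1, 4, 3 → best response Y.
Mutual best responses: (a1, Z); (a3, W); (a5, Y).

Pure-strategy Nash equilibria: (a1, Z); (a3, W); (a5, Y)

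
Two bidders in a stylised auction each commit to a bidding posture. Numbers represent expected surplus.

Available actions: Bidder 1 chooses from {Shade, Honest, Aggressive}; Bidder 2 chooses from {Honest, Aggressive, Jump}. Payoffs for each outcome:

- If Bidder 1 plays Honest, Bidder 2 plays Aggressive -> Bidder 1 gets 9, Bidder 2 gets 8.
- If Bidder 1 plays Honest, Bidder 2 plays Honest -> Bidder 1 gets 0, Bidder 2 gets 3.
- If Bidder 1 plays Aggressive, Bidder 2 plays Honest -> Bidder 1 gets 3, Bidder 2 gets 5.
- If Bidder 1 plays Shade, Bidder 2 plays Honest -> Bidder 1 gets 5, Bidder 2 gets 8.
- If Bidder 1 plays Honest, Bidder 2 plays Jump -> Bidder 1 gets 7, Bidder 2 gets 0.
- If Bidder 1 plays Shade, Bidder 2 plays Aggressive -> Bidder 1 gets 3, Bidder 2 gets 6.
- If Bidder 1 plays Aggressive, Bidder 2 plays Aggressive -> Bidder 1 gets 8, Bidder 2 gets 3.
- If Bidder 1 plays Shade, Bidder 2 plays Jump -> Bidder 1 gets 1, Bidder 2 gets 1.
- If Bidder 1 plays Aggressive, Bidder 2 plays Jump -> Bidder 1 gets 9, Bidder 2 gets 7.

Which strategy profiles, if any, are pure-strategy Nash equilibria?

Bidder 1 against Honest: payoffs 5, 0, 3 → best response Shade.
Bidder 1 against Aggressive: payoffs 3, 9, 8 → best response Honest.
Bidder 1 against Jump: payoffs 1, 7, 9 → best response Aggressive.
Bidder 2 against Shade: payoffs 8, 6, 1 → best response Honest.
Bidder 2 against Honest: payoffs 3, 8, 0 → best response Aggressive.
Bidder 2 against Aggressive: payoffs 5, 3, 7 → best response Jump.
Mutual best responses: (Shade, Honest); (Honest, Aggressive); (Aggressive, Jump).

The pure Nash equilibria are (Shade, Honest), (Honest, Aggressive), (Aggressive, Jump).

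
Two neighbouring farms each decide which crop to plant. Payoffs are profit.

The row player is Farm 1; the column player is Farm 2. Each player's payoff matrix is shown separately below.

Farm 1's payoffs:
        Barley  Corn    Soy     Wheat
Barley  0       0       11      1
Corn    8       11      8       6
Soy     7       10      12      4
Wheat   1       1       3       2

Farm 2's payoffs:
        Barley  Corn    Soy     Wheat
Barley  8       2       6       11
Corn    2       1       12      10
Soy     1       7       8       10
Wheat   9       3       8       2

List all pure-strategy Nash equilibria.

Farm 1 against Barley: payoffs 0, 8, 7, 1 → best response Corn.
Farm 1 against Corn: payoffs 0, 11, 10, 1 → best response Corn.
Farm 1 against Soy: payoffs 11, 8, 12, 3 → best response Soy.
Farm 1 against Wheat: payoffs 1, 6, 4, 2 → best response Corn.
Farm 2 against Barley: payoffs 8, 2, 6, 11 → best response Wheat.
Farm 2 against Corn: payoffs 2, 1, 12, 10 → best response Soy.
Farm 2 against Soy: payoffs 1, 7, 8, 10 → best response Wheat.
Farm 2 against Wheat: payoffs 9, 3, 8, 2 → best response Barley.
No profile is a mutual best response for all players.

This game has no pure Nash equilibrium.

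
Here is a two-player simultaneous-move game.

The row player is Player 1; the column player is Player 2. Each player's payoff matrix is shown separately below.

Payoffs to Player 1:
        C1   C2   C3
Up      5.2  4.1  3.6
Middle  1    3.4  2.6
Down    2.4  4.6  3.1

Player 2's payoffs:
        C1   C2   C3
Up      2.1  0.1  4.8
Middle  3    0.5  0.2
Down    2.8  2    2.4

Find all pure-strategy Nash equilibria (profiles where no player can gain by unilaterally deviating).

The unique pure-strategy Nash equilibrium is (Up, C3).

(Up, C1): Player 2 can switch to C3 (2.1 → 4.8). Not NE.
(Up, C2): Player 1 can switch to Down (4.1 → 4.6). Not NE.
(Up, C3): Player 1 gets 3.6, best alternative 3.1; Player 2 gets 4.8, best alternative 2.1. No profitable deviation — NE.
(Middle, C1): Player 1 can switch to Up (1 → 5.2). Not NE.
(Middle, C2): Player 1 can switch to Up (3.4 → 4.1). Not NE.
(Middle, C3): Player 1 can switch to Up (2.6 → 3.6). Not NE.
(Down, C1): Player 1 can switch to Up (2.4 → 5.2). Not NE.
(Down, C2): Player 2 can switch to C1 (2 → 2.8). Not NE.
(Down, C3): Player 1 can switch to Up (3.1 → 3.6). Not NE.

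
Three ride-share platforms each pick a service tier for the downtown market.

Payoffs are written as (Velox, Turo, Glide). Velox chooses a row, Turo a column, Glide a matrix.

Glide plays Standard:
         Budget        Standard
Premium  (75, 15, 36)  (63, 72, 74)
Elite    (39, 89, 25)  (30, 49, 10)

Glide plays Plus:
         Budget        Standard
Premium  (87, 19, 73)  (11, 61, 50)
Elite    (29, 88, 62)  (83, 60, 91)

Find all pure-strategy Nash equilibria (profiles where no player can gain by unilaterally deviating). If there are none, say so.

Velox against (Budget, Standard): payoffs 75, 39 → best response Premium.
Velox against (Budget, Plus): payoffs 87, 29 → best response Premium.
Velox against (Standard, Standard): payoffs 63, 30 → best response Premium.
Velox against (Standard, Plus): payoffs 11, 83 → best response Elite.
Turo against (Premium, Standard): payoffs 15, 72 → best response Standard.
Turo against (Premium, Plus): payoffs 19, 61 → best response Standard.
Turo against (Elite, Standard): payoffs 89, 49 → best response Budget.
Turo against (Elite, Plus): payoffs 88, 60 → best response Budget.
Glide against (Premium, Budget): payoffs 36, 73 → best response Plus.
Glide against (Premium, Standard): payoffs 74, 50 → best response Standard.
Glide against (Elite, Budget): payoffs 25, 62 → best response Plus.
Glide against (Elite, Standard): payoffs 10, 91 → best response Plus.
Mutual best responses: (Premium, Standard, Standard).

(Premium, Standard, Standard)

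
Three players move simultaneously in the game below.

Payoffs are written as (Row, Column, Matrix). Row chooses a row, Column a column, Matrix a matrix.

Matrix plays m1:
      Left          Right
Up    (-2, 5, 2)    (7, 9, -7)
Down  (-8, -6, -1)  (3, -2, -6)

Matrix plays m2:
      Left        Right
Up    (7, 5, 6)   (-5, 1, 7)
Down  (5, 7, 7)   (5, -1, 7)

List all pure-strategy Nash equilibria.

Row against (Left, m1): payoffs -2, -8 → best response Up.
Row against (Left, m2): payoffs 7, 5 → best response Up.
Row against (Right, m1): payoffs 7, 3 → best response Up.
Row against (Right, m2): payoffs -5, 5 → best response Down.
Column against (Up, m1): payoffs 5, 9 → best response Right.
Column against (Up, m2): payoffs 5, 1 → best response Left.
Column against (Down, m1): payoffs -6, -2 → best response Right.
Column against (Down, m2): payoffs 7, -1 → best response Left.
Matrix against (Up, Left): payoffs 2, 6 → best response m2.
Matrix against (Up, Right): payoffs -7, 7 → best response m2.
Matrix against (Down, Left): payoffs -1, 7 → best response m2.
Matrix against (Down, Right): payoffs -6, 7 → best response m2.
Mutual best responses: (Up, Left, m2).

The unique pure-strategy Nash equilibrium is (Up, Left, m2).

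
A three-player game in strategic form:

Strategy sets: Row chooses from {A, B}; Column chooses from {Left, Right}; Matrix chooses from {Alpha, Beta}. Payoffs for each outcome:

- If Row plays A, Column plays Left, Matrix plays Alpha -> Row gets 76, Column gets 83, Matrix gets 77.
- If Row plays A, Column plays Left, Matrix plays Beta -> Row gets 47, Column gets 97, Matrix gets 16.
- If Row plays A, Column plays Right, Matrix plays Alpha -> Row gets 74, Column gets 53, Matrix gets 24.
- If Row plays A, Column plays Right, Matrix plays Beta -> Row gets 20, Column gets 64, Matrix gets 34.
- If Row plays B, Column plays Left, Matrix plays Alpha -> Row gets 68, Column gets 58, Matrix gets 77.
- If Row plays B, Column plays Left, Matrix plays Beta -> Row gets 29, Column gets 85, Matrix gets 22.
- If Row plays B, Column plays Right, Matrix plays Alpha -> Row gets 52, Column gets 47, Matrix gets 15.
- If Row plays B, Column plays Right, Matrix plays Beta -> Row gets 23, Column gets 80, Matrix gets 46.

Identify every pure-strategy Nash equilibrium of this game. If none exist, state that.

Pure NE: (A, Left, Alpha)

Row against (Left, Alpha): payoffs 76, 68 → best response A.
Row against (Left, Beta): payoffs 47, 29 → best response A.
Row against (Right, Alpha): payoffs 74, 52 → best response A.
Row against (Right, Beta): payoffs 20, 23 → best response B.
Column against (A, Alpha): payoffs 83, 53 → best response Left.
Column against (A, Beta): payoffs 97, 64 → best response Left.
Column against (B, Alpha): payoffs 58, 47 → best response Left.
Column against (B, Beta): payoffs 85, 80 → best response Left.
Matrix against (A, Left): payoffs 77, 16 → best response Alpha.
Matrix against (A, Right): payoffs 24, 34 → best response Beta.
Matrix against (B, Left): payoffs 77, 22 → best response Alpha.
Matrix against (B, Right): payoffs 15, 46 → best response Beta.
Mutual best responses: (A, Left, Alpha).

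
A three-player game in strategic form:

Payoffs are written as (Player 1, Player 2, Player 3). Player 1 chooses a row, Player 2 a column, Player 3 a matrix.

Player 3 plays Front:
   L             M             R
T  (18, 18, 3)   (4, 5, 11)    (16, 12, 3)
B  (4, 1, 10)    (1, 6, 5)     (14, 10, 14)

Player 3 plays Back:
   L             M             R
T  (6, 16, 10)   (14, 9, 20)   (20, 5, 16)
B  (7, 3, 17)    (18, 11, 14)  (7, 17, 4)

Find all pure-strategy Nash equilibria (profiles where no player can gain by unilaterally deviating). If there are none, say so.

Player 1 against (L, Front): payoffs 18, 4 → best response T.
Player 1 against (L, Back): payoffs 6, 7 → best response B.
Player 1 against (M, Front): payoffs 4, 1 → best response T.
Player 1 against (M, Back): payoffs 14, 18 → best response B.
Player 1 against (R, Front): payoffs 16, 14 → best response T.
Player 1 against (R, Back): payoffs 20, 7 → best response T.
Player 2 against (T, Front): payoffs 18, 5, 12 → best response L.
Player 2 against (T, Back): payoffs 16, 9, 5 → best response L.
Player 2 against (B, Front): payoffs 1, 6, 10 → best response R.
Player 2 against (B, Back): payoffs 3, 11, 17 → best response R.
Player 3 against (T, L): payoffs 3, 10 → best response Back.
Player 3 against (T, M): payoffs 11, 20 → best response Back.
Player 3 against (T, R): payoffs 3, 16 → best response Back.
Player 3 against (B, L): payoffs 10, 17 → best response Back.
Player 3 against (B, M): payoffs 5, 14 → best response Back.
Player 3 against (B, R): payoffs 14, 4 → best response Front.
No profile is a mutual best response for all players.

There is no pure-strategy Nash equilibrium.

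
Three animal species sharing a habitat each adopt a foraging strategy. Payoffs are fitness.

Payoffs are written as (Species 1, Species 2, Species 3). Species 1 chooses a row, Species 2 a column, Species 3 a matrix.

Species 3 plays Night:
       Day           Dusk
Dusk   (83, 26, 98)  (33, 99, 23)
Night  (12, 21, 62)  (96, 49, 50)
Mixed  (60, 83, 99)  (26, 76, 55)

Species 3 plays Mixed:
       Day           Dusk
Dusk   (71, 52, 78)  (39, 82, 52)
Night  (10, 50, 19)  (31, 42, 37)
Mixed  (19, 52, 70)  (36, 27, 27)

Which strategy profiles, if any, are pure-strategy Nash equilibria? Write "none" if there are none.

The pure Nash equilibria are (Dusk, Dusk, Mixed), (Night, Dusk, Night).

Species 1 against (Day, Night): payoffs 83, 12, 60 → best response Dusk.
Species 1 against (Day, Mixed): payoffs 71, 10, 19 → best response Dusk.
Species 1 against (Dusk, Night): payoffs 33, 96, 26 → best response Night.
Species 1 against (Dusk, Mixed): payoffs 39, 31, 36 → best response Dusk.
Species 2 against (Dusk, Night): payoffs 26, 99 → best response Dusk.
Species 2 against (Dusk, Mixed): payoffs 52, 82 → best response Dusk.
Species 2 against (Night, Night): payoffs 21, 49 → best response Dusk.
Species 2 against (Night, Mixed): payoffs 50, 42 → best response Day.
Species 2 against (Mixed, Night): payoffs 83, 76 → best response Day.
Species 2 against (Mixed, Mixed): payoffs 52, 27 → best response Day.
Species 3 against (Dusk, Day): payoffs 98, 78 → best response Night.
Species 3 against (Dusk, Dusk): payoffs 23, 52 → best response Mixed.
Species 3 against (Night, Day): payoffs 62, 19 → best response Night.
Species 3 against (Night, Dusk): payoffs 50, 37 → best response Night.
Species 3 against (Mixed, Day): payoffs 99, 70 → best response Night.
Species 3 against (Mixed, Dusk): payoffs 55, 27 → best response Night.
Mutual best responses: (Dusk, Dusk, Mixed); (Night, Dusk, Night).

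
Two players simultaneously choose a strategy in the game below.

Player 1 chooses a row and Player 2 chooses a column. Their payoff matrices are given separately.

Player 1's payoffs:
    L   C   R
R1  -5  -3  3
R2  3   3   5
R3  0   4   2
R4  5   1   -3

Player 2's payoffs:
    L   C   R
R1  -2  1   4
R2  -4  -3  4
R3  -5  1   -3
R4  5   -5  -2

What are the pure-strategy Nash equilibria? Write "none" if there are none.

The pure Nash equilibria are (R2, R) and (R3, C) and (R4, L).

Check each profile: it is a Nash equilibrium iff no player can strictly gain by switching unilaterally.
(R1, L): Player 1 can switch to R2 (-5 → 3). Not NE.
(R1, C): Player 1 can switch to R2 (-3 → 3). Not NE.
(R1, R): Player 1 can switch to R2 (3 → 5). Not NE.
(R2, L): Player 1 can switch to R4 (3 → 5). Not NE.
(R2, C): Player 1 can switch to R3 (3 → 4). Not NE.
(R2, R): Player 1 gets 5, best alternative 3; Player 2 gets 4, best alternative -3. No profitable deviation — NE.
(R3, L): Player 1 can switch to R2 (0 → 3). Not NE.
(R3, C): Player 1 gets 4, best alternative 3; Player 2 gets 1, best alternative -3. No profitable deviation — NE.
(R3, R): Player 1 can switch to R1 (2 → 3). Not NE.
(R4, L): Player 1 gets 5, best alternative 3; Player 2 gets 5, best alternative -2. No profitable deviation — NE.
(R4, C): Player 1 can switch to R2 (1 → 3). Not NE.
(R4, R): Player 1 can switch to R1 (-3 → 3). Not NE.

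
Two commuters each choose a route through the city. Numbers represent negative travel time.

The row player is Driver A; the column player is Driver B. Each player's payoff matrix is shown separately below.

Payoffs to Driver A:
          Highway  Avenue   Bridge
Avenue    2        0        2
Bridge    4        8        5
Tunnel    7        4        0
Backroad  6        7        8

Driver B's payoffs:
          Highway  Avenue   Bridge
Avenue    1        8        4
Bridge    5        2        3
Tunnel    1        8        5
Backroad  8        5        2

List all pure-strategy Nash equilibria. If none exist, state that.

Driver A against Highway: payoffs 2, 4, 7, 6 → best response Tunnel.
Driver A against Avenue: payoffs 0, 8, 4, 7 → best response Bridge.
Driver A against Bridge: payoffs 2, 5, 0, 8 → best response Backroad.
Driver B against Avenue: payoffs 1, 8, 4 → best response Avenue.
Driver B against Bridge: payoffs 5, 2, 3 → best response Highway.
Driver B against Tunnel: payoffs 1, 8, 5 → best response Avenue.
Driver B against Backroad: payoffs 8, 5, 2 → best response Highway.
No profile is a mutual best response for all players.

There is no pure-strategy Nash equilibrium.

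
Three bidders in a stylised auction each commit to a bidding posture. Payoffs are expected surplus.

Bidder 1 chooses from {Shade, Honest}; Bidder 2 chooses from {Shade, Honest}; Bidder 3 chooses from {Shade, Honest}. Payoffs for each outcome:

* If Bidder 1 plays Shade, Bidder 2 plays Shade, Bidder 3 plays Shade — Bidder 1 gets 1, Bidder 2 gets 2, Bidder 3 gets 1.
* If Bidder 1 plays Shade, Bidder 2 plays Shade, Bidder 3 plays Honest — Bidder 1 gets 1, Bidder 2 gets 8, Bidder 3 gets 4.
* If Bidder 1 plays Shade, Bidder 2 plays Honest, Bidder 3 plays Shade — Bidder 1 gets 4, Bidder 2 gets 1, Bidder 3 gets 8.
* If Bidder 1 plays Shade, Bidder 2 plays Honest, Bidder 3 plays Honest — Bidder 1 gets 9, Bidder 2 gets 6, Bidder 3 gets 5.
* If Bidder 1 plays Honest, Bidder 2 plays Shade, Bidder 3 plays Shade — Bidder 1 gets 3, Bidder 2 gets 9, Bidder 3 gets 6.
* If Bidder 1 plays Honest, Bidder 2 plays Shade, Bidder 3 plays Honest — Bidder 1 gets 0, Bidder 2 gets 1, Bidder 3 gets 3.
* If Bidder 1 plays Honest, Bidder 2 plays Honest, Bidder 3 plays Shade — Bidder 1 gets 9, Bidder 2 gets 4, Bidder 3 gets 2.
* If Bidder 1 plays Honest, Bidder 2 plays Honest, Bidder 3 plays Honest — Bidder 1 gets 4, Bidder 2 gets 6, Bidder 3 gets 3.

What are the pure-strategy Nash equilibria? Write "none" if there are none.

Check each profile: it is a Nash equilibrium iff no player can strictly gain by switching unilaterally.
(Shade, Shade, Shade): Bidder 1 can switch to Honest (1 → 3). Not NE.
(Shade, Shade, Honest): Bidder 1 gets 1, best alternative 0; Bidder 2 gets 8, best alternative 6; Bidder 3 gets 4, best alternative 1. No profitable deviation — NE.
(Shade, Honest, Shade): Bidder 1 can switch to Honest (4 → 9). Not NE.
(Shade, Honest, Honest): Bidder 2 can switch to Shade (6 → 8). Not NE.
(Honest, Shade, Shade): Bidder 1 gets 3, best alternative 1; Bidder 2 gets 9, best alternative 4; Bidder 3 gets 6, best alternative 3. No profitable deviation — NE.
(Honest, Shade, Honest): Bidder 1 can switch to Shade (0 → 1). Not NE.
(Honest, Honest, Shade): Bidder 2 can switch to Shade (4 → 9). Not NE.
(Honest, Honest, Honest): Bidder 1 can switch to Shade (4 → 9). Not NE.

(Shade, Shade, Honest), (Honest, Shade, Shade)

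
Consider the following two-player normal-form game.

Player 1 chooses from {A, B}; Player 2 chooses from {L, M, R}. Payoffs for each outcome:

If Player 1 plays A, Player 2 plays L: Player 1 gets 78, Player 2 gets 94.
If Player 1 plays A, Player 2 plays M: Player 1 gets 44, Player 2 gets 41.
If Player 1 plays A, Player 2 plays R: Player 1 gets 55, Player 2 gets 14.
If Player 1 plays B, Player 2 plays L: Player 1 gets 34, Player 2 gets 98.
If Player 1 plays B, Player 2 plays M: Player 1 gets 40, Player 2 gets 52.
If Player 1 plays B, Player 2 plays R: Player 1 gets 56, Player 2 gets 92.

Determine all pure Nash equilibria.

Check each profile: it is a Nash equilibrium iff no player can strictly gain by switching unilaterally.
(A, L): Player 1 gets 78, best alternative 34; Player 2 gets 94, best alternative 41. No profitable deviation — NE.
(A, M): Player 2 can switch to L (41 → 94). Not NE.
(A, R): Player 1 can switch to B (55 → 56). Not NE.
(B, L): Player 1 can switch to A (34 → 78). Not NE.
(B, M): Player 1 can switch to A (40 → 44). Not NE.
(B, R): Player 2 can switch to L (92 → 98). Not NE.

Pure NE: (A, L)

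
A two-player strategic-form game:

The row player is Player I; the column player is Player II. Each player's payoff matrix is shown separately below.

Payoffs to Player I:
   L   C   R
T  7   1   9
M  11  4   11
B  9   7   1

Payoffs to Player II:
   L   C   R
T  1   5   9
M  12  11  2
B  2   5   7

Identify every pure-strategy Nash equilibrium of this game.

(T, L): Player I can switch to M (7 → 11). Not NE.
(T, C): Player I can switch to M (1 → 4). Not NE.
(T, R): Player I can switch to M (9 → 11). Not NE.
(M, L): Player I gets 11, best alternative 9; Player II gets 12, best alternative 11. No profitable deviation — NE.
(M, C): Player I can switch to B (4 → 7). Not NE.
(M, R): Player II can switch to L (2 → 12). Not NE.
(B, L): Player I can switch to M (9 → 11). Not NE.
(The remaining 2 profiles each have a profitable deviation by the same check.)

(M, L)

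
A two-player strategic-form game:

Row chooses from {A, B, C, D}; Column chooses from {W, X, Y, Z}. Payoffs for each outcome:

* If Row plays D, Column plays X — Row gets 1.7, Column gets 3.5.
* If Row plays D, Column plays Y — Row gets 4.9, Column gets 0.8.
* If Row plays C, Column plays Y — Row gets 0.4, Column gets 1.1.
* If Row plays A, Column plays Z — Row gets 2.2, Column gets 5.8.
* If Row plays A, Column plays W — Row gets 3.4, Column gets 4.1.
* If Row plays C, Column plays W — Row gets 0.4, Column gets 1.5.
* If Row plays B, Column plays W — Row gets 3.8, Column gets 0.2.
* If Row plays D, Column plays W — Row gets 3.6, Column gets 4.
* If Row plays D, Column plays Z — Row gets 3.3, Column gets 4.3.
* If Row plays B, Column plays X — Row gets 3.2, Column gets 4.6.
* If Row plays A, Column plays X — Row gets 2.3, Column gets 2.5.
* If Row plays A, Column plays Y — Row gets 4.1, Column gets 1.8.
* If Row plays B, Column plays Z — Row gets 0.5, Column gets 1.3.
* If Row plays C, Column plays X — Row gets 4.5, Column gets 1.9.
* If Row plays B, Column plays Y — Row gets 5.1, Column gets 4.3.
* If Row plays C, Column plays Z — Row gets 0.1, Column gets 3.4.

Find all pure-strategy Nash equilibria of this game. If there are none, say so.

Row against W: payoffs 3.4, 3.8, 0.4, 3.6 → best response B.
Row against X: payoffs 2.3, 3.2, 4.5, 1.7 → best response C.
Row against Y: payoffs 4.1, 5.1, 0.4, 4.9 → best response B.
Row against Z: payoffs 2.2, 0.5, 0.1, 3.3 → best response D.
Column against A: payoffs 4.1, 2.5, 1.8, 5.8 → best response Z.
Column against B: payoffs 0.2, 4.6, 4.3, 1.3 → best response X.
Column against C: payoffs 1.5, 1.9, 1.1, 3.4 → best response Z.
Column against D: payoffs 4, 3.5, 0.8, 4.3 → best response Z.
Mutual best responses: (D, Z).

(D, Z)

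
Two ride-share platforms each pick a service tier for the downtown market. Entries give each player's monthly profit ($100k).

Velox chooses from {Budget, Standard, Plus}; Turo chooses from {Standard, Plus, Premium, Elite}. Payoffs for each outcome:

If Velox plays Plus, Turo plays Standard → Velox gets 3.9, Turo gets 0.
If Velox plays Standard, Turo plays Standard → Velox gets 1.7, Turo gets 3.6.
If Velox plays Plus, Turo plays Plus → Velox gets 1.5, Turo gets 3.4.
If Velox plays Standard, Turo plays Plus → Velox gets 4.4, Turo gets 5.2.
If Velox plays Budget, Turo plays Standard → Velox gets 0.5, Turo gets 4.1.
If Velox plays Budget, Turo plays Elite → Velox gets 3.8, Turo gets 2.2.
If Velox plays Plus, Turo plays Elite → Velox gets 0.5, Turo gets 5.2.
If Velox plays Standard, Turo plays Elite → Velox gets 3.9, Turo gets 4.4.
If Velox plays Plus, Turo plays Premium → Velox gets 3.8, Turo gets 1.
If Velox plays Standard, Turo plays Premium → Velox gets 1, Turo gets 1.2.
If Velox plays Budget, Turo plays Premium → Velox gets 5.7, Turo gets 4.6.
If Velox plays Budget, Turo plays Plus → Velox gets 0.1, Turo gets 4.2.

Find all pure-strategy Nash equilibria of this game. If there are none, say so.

Pure-strategy Nash equilibria: (Budget, Premium); (Standard, Plus)

(Budget, Standard): Velox can switch to Standard (0.5 → 1.7). Not NE.
(Budget, Plus): Velox can switch to Standard (0.1 → 4.4). Not NE.
(Budget, Premium): Velox gets 5.7, best alternative 3.8; Turo gets 4.6, best alternative 4.2. No profitable deviation — NE.
(Budget, Elite): Velox can switch to Standard (3.8 → 3.9). Not NE.
(Standard, Standard): Velox can switch to Plus (1.7 → 3.9). Not NE.
(Standard, Plus): Velox gets 4.4, best alternative 1.5; Turo gets 5.2, best alternative 4.4. No profitable deviation — NE.
(Standard, Premium): Velox can switch to Budget (1 → 5.7). Not NE.
(Standard, Elite): Turo can switch to Plus (4.4 → 5.2). Not NE.
(Plus, Standard): Turo can switch to Plus (0 → 3.4). Not NE.
(Plus, Plus): Velox can switch to Standard (1.5 → 4.4). Not NE.
(Plus, Premium): Velox can switch to Budget (3.8 → 5.7). Not NE.
(Plus, Elite): Velox can switch to Budget (0.5 → 3.8). Not NE.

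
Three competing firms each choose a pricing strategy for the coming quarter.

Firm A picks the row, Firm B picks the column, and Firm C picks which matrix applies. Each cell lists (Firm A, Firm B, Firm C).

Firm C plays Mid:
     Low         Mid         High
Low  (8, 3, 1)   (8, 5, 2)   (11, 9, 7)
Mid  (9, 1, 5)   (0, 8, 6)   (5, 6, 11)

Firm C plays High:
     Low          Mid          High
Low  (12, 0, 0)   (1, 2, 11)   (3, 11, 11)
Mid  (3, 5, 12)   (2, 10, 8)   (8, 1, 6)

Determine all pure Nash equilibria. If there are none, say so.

Pure NE: (Mid, Mid, High)

Firm A against (Low, Mid): payoffs 8, 9 → best response Mid.
Firm A against (Low, High): payoffs 12, 3 → best response Low.
Firm A against (Mid, Mid): payoffs 8, 0 → best response Low.
Firm A against (Mid, High): payoffs 1, 2 → best response Mid.
Firm A against (High, Mid): payoffs 11, 5 → best response Low.
Firm A against (High, High): payoffs 3, 8 → best response Mid.
Firm B against (Low, Mid): payoffs 3, 5, 9 → best response High.
Firm B against (Low, High): payoffs 0, 2, 11 → best response High.
Firm B against (Mid, Mid): payoffs 1, 8, 6 → best response Mid.
Firm B against (Mid, High): payoffs 5, 10, 1 → best response Mid.
Firm C against (Low, Low): payoffs 1, 0 → best response Mid.
Firm C against (Low, Mid): payoffs 2, 11 → best response High.
Firm C against (Low, High): payoffs 7, 11 → best response High.
Firm C against (Mid, Low): payoffs 5, 12 → best response High.
Firm C against (Mid, Mid): payoffs 6, 8 → best response High.
Firm C against (Mid, High): payoffs 11, 6 → best response Mid.
Mutual best responses: (Mid, Mid, High).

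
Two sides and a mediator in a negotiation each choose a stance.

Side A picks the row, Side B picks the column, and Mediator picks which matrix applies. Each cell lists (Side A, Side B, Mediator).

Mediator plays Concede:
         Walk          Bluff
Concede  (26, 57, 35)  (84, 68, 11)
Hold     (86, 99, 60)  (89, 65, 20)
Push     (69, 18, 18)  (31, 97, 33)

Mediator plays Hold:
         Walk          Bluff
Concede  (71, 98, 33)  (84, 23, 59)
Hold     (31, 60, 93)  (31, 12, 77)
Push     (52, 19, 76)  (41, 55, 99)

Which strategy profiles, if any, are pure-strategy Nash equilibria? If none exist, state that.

Side A against (Walk, Concede): payoffs 26, 86, 69 → best response Hold.
Side A against (Walk, Hold): payoffs 71, 31, 52 → best response Concede.
Side A against (Bluff, Concede): payoffs 84, 89, 31 → best response Hold.
Side A against (Bluff, Hold): payoffs 84, 31, 41 → best response Concede.
Side B against (Concede, Concede): payoffs 57, 68 → best response Bluff.
Side B against (Concede, Hold): payoffs 98, 23 → best response Walk.
Side B against (Hold, Concede): payoffs 99, 65 → best response Walk.
Side B against (Hold, Hold): payoffs 60, 12 → best response Walk.
Side B against (Push, Concede): payoffs 18, 97 → best response Bluff.
Side B against (Push, Hold): payoffs 19, 55 → best response Bluff.
Mediator against (Concede, Walk): payoffs 35, 33 → best response Concede.
Mediator against (Concede, Bluff): payoffs 11, 59 → best response Hold.
Mediator against (Hold, Walk): payoffs 60, 93 → best response Hold.
Mediator against (Hold, Bluff): payoffs 20, 77 → best response Hold.
Mediator against (Push, Walk): payoffs 18, 76 → best response Hold.
Mediator against (Push, Bluff): payoffs 33, 99 → best response Hold.
No profile is a mutual best response for all players.

This game has no pure Nash equilibrium.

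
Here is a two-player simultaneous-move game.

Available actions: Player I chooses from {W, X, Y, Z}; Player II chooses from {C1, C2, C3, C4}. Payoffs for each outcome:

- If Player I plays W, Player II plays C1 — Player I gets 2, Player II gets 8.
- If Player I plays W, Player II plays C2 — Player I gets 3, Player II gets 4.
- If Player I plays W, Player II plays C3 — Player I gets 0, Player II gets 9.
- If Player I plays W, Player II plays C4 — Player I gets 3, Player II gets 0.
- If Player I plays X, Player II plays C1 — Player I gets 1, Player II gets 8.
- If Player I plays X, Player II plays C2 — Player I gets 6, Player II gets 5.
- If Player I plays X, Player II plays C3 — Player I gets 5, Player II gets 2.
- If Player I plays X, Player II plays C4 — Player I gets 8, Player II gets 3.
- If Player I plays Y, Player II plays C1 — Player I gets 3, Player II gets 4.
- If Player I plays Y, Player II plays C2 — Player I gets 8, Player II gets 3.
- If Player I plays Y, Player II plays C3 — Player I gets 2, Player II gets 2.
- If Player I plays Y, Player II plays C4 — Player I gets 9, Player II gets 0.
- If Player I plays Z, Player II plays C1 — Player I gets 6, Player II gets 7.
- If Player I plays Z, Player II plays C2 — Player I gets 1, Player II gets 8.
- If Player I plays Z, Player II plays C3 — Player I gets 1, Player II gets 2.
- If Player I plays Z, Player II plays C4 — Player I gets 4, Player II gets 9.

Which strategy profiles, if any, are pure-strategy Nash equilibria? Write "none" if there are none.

(W, C1): Player I can switch to Y (2 → 3). Not NE.
(W, C2): Player I can switch to X (3 → 6). Not NE.
(W, C3): Player I can switch to X (0 → 5). Not NE.
(W, C4): Player I can switch to X (3 → 8). Not NE.
(X, C1): Player I can switch to W (1 → 2). Not NE.
(X, C2): Player I can switch to Y (6 → 8). Not NE.
(X, C3): Player II can switch to C1 (2 → 8). Not NE.
(X, C4): Player I can switch to Y (8 → 9). Not NE.
(Y, C1): Player I can switch to Z (3 → 6). Not NE.
(Y, C2): Player II can switch to C1 (3 → 4). Not NE.
(The remaining 6 profiles each have a profitable deviation by the same check.)

This game has no pure Nash equilibrium.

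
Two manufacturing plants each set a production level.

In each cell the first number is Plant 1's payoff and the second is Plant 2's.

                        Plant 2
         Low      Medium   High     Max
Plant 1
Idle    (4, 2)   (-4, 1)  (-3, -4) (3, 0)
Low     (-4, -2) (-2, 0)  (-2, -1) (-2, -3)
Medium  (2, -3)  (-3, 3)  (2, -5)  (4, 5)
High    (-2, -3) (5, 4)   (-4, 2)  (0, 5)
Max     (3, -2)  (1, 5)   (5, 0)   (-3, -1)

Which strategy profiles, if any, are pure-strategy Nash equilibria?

Plant 1 against Low: payoffs 4, -4, 2, -2, 3 → best response Idle.
Plant 1 against Medium: payoffs -4, -2, -3, 5, 1 → best response High.
Plant 1 against High: payoffs -3, -2, 2, -4, 5 → best response Max.
Plant 1 against Max: payoffs 3, -2, 4, 0, -3 → best response Medium.
Plant 2 against Idle: payoffs 2, 1, -4, 0 → best response Low.
Plant 2 against Low: payoffs -2, 0, -1, -3 → best response Medium.
Plant 2 against Medium: payoffs -3, 3, -5, 5 → best response Max.
Plant 2 against High: payoffs -3, 4, 2, 5 → best response Max.
Plant 2 against Max: payoffs -2, 5, 0, -1 → best response Medium.
Mutual best responses: (Idle, Low); (Medium, Max).

(Idle, Low), (Medium, Max)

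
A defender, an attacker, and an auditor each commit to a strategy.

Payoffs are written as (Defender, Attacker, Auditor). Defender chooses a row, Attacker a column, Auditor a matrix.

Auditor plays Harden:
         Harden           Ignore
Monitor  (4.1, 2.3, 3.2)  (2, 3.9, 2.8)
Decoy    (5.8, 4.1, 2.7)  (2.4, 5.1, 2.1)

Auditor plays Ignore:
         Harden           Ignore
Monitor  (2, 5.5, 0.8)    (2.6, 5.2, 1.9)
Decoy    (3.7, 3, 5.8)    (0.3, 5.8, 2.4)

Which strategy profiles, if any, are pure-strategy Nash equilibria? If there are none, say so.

Defender against (Harden, Harden): payoffs 4.1, 5.8 → best response Decoy.
Defender against (Harden, Ignore): payoffs 2, 3.7 → best response Decoy.
Defender against (Ignore, Harden): payoffs 2, 2.4 → best response Decoy.
Defender against (Ignore, Ignore): payoffs 2.6, 0.3 → best response Monitor.
Attacker against (Monitor, Harden): payoffs 2.3, 3.9 → best response Ignore.
Attacker against (Monitor, Ignore): payoffs 5.5, 5.2 → best response Harden.
Attacker against (Decoy, Harden): payoffs 4.1, 5.1 → best response Ignore.
Attacker against (Decoy, Ignore): payoffs 3, 5.8 → best response Ignore.
Auditor against (Monitor, Harden): payoffs 3.2, 0.8 → best response Harden.
Auditor against (Monitor, Ignore): payoffs 2.8, 1.9 → best response Harden.
Auditor against (Decoy, Harden): payoffs 2.7, 5.8 → best response Ignore.
Auditor against (Decoy, Ignore): payoffs 2.1, 2.4 → best response Ignore.
No profile is a mutual best response for all players.

none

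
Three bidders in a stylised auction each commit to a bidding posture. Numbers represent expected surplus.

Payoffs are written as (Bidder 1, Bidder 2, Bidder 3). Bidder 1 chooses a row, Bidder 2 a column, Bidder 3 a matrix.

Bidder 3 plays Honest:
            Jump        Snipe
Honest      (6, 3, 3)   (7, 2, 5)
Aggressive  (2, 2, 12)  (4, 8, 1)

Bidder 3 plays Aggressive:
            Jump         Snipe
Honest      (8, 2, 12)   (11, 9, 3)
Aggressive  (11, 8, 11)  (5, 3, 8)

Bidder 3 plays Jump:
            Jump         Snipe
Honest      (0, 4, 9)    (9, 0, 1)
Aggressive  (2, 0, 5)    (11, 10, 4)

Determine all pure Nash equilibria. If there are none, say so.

Bidder 1 against (Jump, Honest): payoffs 6, 2 → best response Honest.
Bidder 1 against (Jump, Aggressive): payoffs 8, 11 → best response Aggressive.
Bidder 1 against (Jump, Jump): payoffs 0, 2 → best response Aggressive.
Bidder 1 against (Snipe, Honest): payoffs 7, 4 → best response Honest.
Bidder 1 against (Snipe, Aggressive): payoffs 11, 5 → best response Honest.
Bidder 1 against (Snipe, Jump): payoffs 9, 11 → best response Aggressive.
Bidder 2 against (Honest, Honest): payoffs 3, 2 → best response Jump.
Bidder 2 against (Honest, Aggressive): payoffs 2, 9 → best response Snipe.
Bidder 2 against (Honest, Jump): payoffs 4, 0 → best response Jump.
Bidder 2 against (Aggressive, Honest): payoffs 2, 8 → best response Snipe.
Bidder 2 against (Aggressive, Aggressive): payoffs 8, 3 → best response Jump.
Bidder 2 against (Aggressive, Jump): payoffs 0, 10 → best response Snipe.
Bidder 3 against (Honest, Jump): payoffs 3, 12, 9 → best response Aggressive.
Bidder 3 against (Honest, Snipe): payoffs 5, 3, 1 → best response Honest.
Bidder 3 against (Aggressive, Jump): payoffs 12, 11, 5 → best response Honest.
Bidder 3 against (Aggressive, Snipe): payoffs 1, 8, 4 → best response Aggressive.
No profile is a mutual best response for all players.

none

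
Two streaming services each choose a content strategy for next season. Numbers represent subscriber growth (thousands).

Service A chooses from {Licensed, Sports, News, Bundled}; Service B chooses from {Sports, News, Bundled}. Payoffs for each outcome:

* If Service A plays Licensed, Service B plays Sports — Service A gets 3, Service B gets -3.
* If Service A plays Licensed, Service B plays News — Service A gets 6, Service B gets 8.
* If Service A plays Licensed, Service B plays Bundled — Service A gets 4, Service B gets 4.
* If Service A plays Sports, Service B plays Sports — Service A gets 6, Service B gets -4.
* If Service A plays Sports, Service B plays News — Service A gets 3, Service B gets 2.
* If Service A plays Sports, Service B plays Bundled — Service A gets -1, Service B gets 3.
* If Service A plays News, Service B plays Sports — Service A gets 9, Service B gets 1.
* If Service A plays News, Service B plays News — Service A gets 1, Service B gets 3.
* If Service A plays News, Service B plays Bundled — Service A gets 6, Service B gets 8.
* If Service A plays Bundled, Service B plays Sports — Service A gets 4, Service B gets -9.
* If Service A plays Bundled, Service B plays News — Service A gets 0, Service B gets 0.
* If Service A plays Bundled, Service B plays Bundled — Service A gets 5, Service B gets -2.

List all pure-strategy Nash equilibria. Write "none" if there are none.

(Licensed, Sports): Service A can switch to Sports (3 → 6). Not NE.
(Licensed, News): Service A gets 6, best alternative 3; Service B gets 8, best alternative 4. No profitable deviation — NE.
(Licensed, Bundled): Service A can switch to News (4 → 6). Not NE.
(Sports, Sports): Service A can switch to News (6 → 9). Not NE.
(Sports, News): Service A can switch to Licensed (3 → 6). Not NE.
(Sports, Bundled): Service A can switch to Licensed (-1 → 4). Not NE.
(News, Sports): Service B can switch to News (1 → 3). Not NE.
(News, News): Service A can switch to Licensed (1 → 6). Not NE.
(News, Bundled): Service A gets 6, best alternative 5; Service B gets 8, best alternative 3. No profitable deviation — NE.
(Bundled, Sports): Service A can switch to Sports (4 → 6). Not NE.
(Bundled, News): Service A can switch to Licensed (0 → 6). Not NE.
(Bundled, Bundled): Service A can switch to News (5 → 6). Not NE.

Pure-strategy Nash equilibria: (Licensed, News) and (News, Bundled)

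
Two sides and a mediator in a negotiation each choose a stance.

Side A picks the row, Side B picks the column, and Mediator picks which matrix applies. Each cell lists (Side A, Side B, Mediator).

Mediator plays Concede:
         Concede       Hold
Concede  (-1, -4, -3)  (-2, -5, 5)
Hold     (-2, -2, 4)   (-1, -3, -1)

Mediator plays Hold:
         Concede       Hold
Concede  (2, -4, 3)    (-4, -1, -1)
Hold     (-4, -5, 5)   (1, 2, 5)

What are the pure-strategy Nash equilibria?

(Concede, Concede, Concede): Mediator can switch to Hold (-3 → 3). Not NE.
(Concede, Concede, Hold): Side B can switch to Hold (-4 → -1). Not NE.
(Concede, Hold, Concede): Side A can switch to Hold (-2 → -1). Not NE.
(Concede, Hold, Hold): Side A can switch to Hold (-4 → 1). Not NE.
(Hold, Concede, Concede): Side A can switch to Concede (-2 → -1). Not NE.
(Hold, Concede, Hold): Side A can switch to Concede (-4 → 2). Not NE.
(Hold, Hold, Concede): Side B can switch to Concede (-3 → -2). Not NE.
(Hold, Hold, Hold): Side A gets 1, best alternative -4; Side B gets 2, best alternative -5; Mediator gets 5, best alternative -1. No profitable deviation — NE.

The unique pure-strategy Nash equilibrium is (Hold, Hold, Hold).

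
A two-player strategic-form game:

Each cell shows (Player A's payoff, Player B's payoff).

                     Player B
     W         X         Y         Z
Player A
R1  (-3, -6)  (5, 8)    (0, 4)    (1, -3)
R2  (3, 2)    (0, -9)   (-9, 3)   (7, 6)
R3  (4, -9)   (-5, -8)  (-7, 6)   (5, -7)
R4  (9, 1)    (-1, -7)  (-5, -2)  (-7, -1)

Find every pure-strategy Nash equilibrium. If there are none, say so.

Player A against W: payoffs -3, 3, 4, 9 → best response R4.
Player A against X: payoffs 5, 0, -5, -1 → best response R1.
Player A against Y: payoffs 0, -9, -7, -5 → best response R1.
Player A against Z: payoffs 1, 7, 5, -7 → best response R2.
Player B against R1: payoffs -6, 8, 4, -3 → best response X.
Player B against R2: payoffs 2, -9, 3, 6 → best response Z.
Player B against R3: payoffs -9, -8, 6, -7 → best response Y.
Player B against R4: payoffs 1, -7, -2, -1 → best response W.
Mutual best responses: (R1, X); (R2, Z); (R4, W).

The pure Nash equilibria are (R1, X) and (R2, Z) and (R4, W).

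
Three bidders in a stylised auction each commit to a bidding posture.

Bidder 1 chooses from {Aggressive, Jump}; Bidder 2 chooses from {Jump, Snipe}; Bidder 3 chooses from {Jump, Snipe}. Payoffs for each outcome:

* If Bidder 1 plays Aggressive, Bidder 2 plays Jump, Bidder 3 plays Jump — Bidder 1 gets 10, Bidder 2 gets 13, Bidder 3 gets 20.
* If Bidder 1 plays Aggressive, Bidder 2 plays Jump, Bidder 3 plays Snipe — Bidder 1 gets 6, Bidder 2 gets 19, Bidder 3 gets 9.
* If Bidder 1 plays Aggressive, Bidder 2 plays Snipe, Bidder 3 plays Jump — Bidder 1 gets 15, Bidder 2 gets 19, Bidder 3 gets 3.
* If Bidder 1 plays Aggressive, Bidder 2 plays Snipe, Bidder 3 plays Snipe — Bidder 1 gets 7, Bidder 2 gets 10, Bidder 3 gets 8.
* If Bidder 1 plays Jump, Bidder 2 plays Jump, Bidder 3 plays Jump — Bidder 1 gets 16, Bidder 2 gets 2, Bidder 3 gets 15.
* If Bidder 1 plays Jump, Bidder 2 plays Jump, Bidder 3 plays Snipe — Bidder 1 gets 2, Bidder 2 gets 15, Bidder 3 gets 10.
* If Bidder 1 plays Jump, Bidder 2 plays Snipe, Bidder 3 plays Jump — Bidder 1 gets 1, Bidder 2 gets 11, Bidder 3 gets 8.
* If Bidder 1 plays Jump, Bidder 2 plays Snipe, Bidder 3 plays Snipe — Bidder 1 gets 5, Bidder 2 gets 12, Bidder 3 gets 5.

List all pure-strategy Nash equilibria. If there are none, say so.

Bidder 1 against (Jump, Jump): payoffs 10, 16 → best response Jump.
Bidder 1 against (Jump, Snipe): payoffs 6, 2 → best response Aggressive.
Bidder 1 against (Snipe, Jump): payoffs 15, 1 → best response Aggressive.
Bidder 1 against (Snipe, Snipe): payoffs 7, 5 → best response Aggressive.
Bidder 2 against (Aggressive, Jump): payoffs 13, 19 → best response Snipe.
Bidder 2 against (Aggressive, Snipe): payoffs 19, 10 → best response Jump.
Bidder 2 against (Jump, Jump): payoffs 2, 11 → best response Snipe.
Bidder 2 against (Jump, Snipe): payoffs 15, 12 → best response Jump.
Bidder 3 against (Aggressive, Jump): payoffs 20, 9 → best response Jump.
Bidder 3 against (Aggressive, Snipe): payoffs 3, 8 → best response Snipe.
Bidder 3 against (Jump, Jump): payoffs 15, 10 → best response Jump.
Bidder 3 against (Jump, Snipe): payoffs 8, 5 → best response Jump.
No profile is a mutual best response for all players.

none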